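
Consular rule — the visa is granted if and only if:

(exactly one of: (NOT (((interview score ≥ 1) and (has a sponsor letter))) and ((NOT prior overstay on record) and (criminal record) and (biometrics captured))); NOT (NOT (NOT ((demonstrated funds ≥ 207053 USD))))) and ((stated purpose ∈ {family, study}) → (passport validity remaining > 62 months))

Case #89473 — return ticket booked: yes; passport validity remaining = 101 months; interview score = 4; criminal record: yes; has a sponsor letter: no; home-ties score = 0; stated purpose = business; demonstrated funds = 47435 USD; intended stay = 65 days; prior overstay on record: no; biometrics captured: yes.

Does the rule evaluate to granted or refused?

Refused

Atomic conditions:
  interview score ≥ 1: 4 ≥ 1 is true
  has a sponsor letter: no → false
  NOT prior overstay on record: no → true
  criminal record: yes → true
  biometrics captured: yes → true
  demonstrated funds ≥ 207053 USD: 47435 ≥ 207053 is false
  stated purpose ∈ {family, study}: business is not in the set → false
  passport validity remaining > 62 months: 101 > 62 is true
Combine:
[1.1.1.1] true AND false = false
[1.1.1] NOT false = true
[1.1.2] true AND true AND true = true
[1.1] true AND true = true
[1.2.1.1] NOT false = true
[1.2.1] NOT true = false
[1.2] NOT false = true
[1] exactly-one(true, true) = false
[2] false → true (antecedent false ⇒ implication holds) = true
[root] false AND true = false
Overall: false → refused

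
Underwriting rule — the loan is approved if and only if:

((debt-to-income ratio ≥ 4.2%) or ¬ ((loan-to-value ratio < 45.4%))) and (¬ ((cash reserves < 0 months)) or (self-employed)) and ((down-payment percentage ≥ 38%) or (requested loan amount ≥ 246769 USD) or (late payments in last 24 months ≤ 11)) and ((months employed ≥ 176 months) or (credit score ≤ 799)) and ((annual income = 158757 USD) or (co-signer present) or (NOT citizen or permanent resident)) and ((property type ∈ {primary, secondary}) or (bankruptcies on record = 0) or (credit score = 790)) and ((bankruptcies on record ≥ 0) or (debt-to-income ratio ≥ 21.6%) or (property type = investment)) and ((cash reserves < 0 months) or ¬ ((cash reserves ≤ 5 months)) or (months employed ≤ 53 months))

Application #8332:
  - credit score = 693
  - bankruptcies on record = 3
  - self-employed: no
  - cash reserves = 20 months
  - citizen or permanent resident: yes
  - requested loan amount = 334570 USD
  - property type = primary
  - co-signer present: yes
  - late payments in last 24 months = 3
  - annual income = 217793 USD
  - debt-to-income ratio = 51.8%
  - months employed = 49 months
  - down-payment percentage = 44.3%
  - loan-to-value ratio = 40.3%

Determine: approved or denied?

Approved

Atomic conditions:
  debt-to-income ratio ≥ 4.2%: 51.8 ≥ 4.2 is true
  loan-to-value ratio < 45.4%: 40.3 < 45.4 is true
  cash reserves < 0 months: 20 < 0 is false
  self-employed: no → false
  down-payment percentage ≥ 38%: 44.3 ≥ 38 is true
  requested loan amount ≥ 246769 USD: 334570 ≥ 246769 is true
  late payments in last 24 months ≤ 11: 3 ≤ 11 is true
  months employed ≥ 176 months: 49 ≥ 176 is false
  credit score ≤ 799: 693 ≤ 799 is true
  annual income = 158757 USD: 217793 == 158757 is false
  co-signer present: yes → true
  NOT citizen or permanent resident: yes → false
  property type ∈ {primary, secondary}: primary is in the set → true
  bankruptcies on record = 0: 3 == 0 is false
  credit score = 790: 693 == 790 is false
  bankruptcies on record ≥ 0: 3 ≥ 0 is true
  debt-to-income ratio ≥ 21.6%: 51.8 ≥ 21.6 is true
  property type = investment: primary == investment is false
  cash reserves ≤ 5 months: 20 ≤ 5 is false
  months employed ≤ 53 months: 49 ≤ 53 is true
Combine:
[1.2] NOT true = false
[1] true OR false = true
[2.1] NOT false = true
[2] true OR false = true
[3] true OR true OR true = true
[4] false OR true = true
[5] false OR true OR false = true
[6] true OR false OR false = true
[7] true OR true OR false = true
[8.2] NOT false = true
[8] false OR true OR true = true
[root] true AND true AND true AND true AND true AND true AND true AND true = true
Overall: true → approved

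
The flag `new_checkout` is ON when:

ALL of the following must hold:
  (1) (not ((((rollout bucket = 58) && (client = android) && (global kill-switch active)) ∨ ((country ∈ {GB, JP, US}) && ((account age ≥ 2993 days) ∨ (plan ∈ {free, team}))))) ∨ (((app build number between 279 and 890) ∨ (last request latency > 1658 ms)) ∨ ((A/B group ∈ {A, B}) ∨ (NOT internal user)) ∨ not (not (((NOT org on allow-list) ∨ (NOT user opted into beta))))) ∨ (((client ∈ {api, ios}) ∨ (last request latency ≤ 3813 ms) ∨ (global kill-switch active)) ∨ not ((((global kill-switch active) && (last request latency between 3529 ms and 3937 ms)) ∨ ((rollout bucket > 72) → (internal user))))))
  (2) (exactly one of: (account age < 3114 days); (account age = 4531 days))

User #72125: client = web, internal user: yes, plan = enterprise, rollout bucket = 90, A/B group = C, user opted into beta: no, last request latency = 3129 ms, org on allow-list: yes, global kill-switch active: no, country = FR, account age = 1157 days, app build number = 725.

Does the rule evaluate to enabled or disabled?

Enabled

Atomic conditions:
  rollout bucket = 58: 90 == 58 is false
  client = android: web == android is false
  global kill-switch active: no → false
  country ∈ {GB, JP, US}: FR is not in the set → false
  account age ≥ 2993 days: 1157 ≥ 2993 is false
  plan ∈ {free, team}: enterprise is not in the set → false
  app build number between 279 and 890: 725 in [279, 890] is true
  last request latency > 1658 ms: 3129 > 1658 is true
  A/B group ∈ {A, B}: C is not in the set → false
  NOT internal user: yes → false
  NOT org on allow-list: yes → false
  NOT user opted into beta: no → true
  client ∈ {api, ios}: web is not in the set → false
  last request latency ≤ 3813 ms: 3129 ≤ 3813 is true
  last request latency between 3529 ms and 3937 ms: 3129 in [3529, 3937] is false
  rollout bucket > 72: 90 > 72 is true
  internal user: yes → true
  account age < 3114 days: 1157 < 3114 is true
  account age = 4531 days: 1157 == 4531 is false
Combine:
[1.1.1.1] false AND false AND false = false
[1.1.1.2.2] false OR false = false
[1.1.1.2] false AND false = false
[1.1.1] false OR false = false
[1.1] NOT false = true
[1.2.1] true OR true = true
[1.2.2] false OR false = false
[1.2.3.1.1] false OR true = true
[1.2.3.1] NOT true = false
[1.2.3] NOT false = true
[1.2] true OR false OR true = true
[1.3.1] false OR true OR false = true
[1.3.2.1.1] false AND false = false
[1.3.2.1.2] true → true = true
[1.3.2.1] false OR true = true
[1.3.2] NOT true = false
[1.3] true OR false = true
[1] true OR true OR true = true
[2] exactly-one(true, false) = true
[root] true AND true = true
Overall: true → enabled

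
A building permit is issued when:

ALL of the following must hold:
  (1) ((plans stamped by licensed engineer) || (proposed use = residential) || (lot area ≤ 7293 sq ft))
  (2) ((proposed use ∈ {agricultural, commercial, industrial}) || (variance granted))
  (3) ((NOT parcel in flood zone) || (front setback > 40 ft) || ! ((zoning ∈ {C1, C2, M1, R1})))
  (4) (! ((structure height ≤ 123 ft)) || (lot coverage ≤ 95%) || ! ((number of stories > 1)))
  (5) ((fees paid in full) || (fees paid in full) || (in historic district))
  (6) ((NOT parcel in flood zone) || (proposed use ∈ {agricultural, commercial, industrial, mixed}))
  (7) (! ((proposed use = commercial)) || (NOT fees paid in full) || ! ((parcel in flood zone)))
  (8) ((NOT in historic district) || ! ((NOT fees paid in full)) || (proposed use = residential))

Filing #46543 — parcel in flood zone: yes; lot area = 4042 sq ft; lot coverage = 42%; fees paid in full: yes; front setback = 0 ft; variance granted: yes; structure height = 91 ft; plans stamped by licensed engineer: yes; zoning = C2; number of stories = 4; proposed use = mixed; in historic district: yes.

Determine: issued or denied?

Denied

Atomic conditions:
  plans stamped by licensed engineer: yes → true
  proposed use = residential: mixed == residential is false
  lot area ≤ 7293 sq ft: 4042 ≤ 7293 is true
  proposed use ∈ {agricultural, commercial, industrial}: mixed is not in the set → false
  variance granted: yes → true
  NOT parcel in flood zone: yes → false
  front setback > 40 ft: 0 > 40 is false
  zoning ∈ {C1, C2, M1, R1}: C2 is in the set → true
  structure height ≤ 123 ft: 91 ≤ 123 is true
  lot coverage ≤ 95%: 42 ≤ 95 is true
  number of stories > 1: 4 > 1 is true
  fees paid in full: yes → true
  in historic district: yes → true
  proposed use ∈ {agricultural, commercial, industrial, mixed}: mixed is in the set → true
  proposed use = commercial: mixed == commercial is false
  NOT fees paid in full: yes → false
  parcel in flood zone: yes → true
  NOT in historic district: yes → false
Combine:
[1] true OR false OR true = true
[2] false OR true = true
[3.3] NOT true = false
[3] false OR false OR false = false
[4.1] NOT true = false
[4.3] NOT true = false
[4] false OR true OR false = true
[5] true OR true OR true = true
[6] false OR true = true
[7.1] NOT false = true
[7.3] NOT true = false
[7] true OR false OR false = true
[8.2] NOT false = true
[8] false OR true OR false = true
[root] true AND true AND false AND true AND true AND true AND true AND true = false
Overall: false → denied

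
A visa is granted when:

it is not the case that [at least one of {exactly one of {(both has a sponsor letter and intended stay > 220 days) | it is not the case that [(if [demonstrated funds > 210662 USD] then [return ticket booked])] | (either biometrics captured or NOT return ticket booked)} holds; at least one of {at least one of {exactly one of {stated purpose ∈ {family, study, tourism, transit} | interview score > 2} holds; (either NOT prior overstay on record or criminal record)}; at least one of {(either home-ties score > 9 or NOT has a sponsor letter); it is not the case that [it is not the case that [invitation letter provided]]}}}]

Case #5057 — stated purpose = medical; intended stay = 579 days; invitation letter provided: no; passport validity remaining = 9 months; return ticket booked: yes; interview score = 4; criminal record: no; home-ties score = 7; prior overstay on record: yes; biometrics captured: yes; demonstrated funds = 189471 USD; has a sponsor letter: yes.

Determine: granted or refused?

Refused

Atomic conditions:
  has a sponsor letter: yes → true
  intended stay > 220 days: 579 > 220 is true
  demonstrated funds > 210662 USD: 189471 > 210662 is false
  return ticket booked: yes → true
  biometrics captured: yes → true
  NOT return ticket booked: yes → false
  stated purpose ∈ {family, study, tourism, transit}: medical is not in the set → false
  interview score > 2: 4 > 2 is true
  NOT prior overstay on record: yes → false
  criminal record: no → false
  home-ties score > 9: 7 > 9 is false
  NOT has a sponsor letter: yes → false
  invitation letter provided: no → false
Combine:
[1.1.1] true AND true = true
[1.1.2.1] false → true (antecedent false ⇒ implication holds) = true
[1.1.2] NOT true = false
[1.1.3] true OR false = true
[1.1] exactly-one(true, false, true) = false
[1.2.1.1] exactly-one(false, true) = true
[1.2.1.2] false OR false = false
[1.2.1] true OR false = true
[1.2.2.1] false OR false = false
[1.2.2.2.1] NOT false = true
[1.2.2.2] NOT true = false
[1.2.2] false OR false = false
[1.2] true OR false = true
[1] false OR true = true
[root] NOT true = false
Overall: false → refused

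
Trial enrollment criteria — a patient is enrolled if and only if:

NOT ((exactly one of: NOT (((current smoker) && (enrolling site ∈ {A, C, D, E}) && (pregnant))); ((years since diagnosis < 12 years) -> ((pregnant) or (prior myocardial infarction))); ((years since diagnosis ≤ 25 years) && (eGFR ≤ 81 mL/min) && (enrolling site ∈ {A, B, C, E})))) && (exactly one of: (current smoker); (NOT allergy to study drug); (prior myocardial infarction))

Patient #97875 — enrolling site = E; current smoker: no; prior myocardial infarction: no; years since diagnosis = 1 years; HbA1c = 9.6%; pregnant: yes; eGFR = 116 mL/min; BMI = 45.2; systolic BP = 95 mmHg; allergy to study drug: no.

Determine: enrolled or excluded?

Atomic conditions:
  current smoker: no → false
  enrolling site ∈ {A, C, D, E}: E is in the set → true
  pregnant: yes → true
  years since diagnosis < 12 years: 1 < 12 is true
  prior myocardial infarction: no → false
  years since diagnosis ≤ 25 years: 1 ≤ 25 is true
  eGFR ≤ 81 mL/min: 116 ≤ 81 is false
  enrolling site ∈ {A, B, C, E}: E is in the set → true
  NOT allergy to study drug: no → true
Combine:
[1.1.1.1] false AND true AND true = false
[1.1.1] NOT false = true
[1.1.2.2] true OR false = true
[1.1.2] true → true = true
[1.1.3] true AND false AND true = false
[1.1] exactly-one(true, true, false) = false
[1] NOT false = true
[2] exactly-one(false, true, false) = true
[root] true AND true = true
Overall: true → enrolled

Enrolled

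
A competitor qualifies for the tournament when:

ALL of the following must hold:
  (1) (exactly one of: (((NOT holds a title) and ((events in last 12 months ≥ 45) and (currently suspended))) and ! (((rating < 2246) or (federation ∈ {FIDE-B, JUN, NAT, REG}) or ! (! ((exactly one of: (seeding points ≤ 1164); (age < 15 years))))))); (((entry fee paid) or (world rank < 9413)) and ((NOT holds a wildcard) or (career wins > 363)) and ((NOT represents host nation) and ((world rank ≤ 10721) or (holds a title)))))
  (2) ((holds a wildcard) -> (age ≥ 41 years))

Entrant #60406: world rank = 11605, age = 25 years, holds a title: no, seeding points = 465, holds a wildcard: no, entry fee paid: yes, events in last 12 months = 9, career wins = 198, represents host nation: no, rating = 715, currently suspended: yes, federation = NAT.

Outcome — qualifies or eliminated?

Atomic conditions:
  NOT holds a title: no → true
  events in last 12 months ≥ 45: 9 ≥ 45 is false
  currently suspended: yes → true
  rating < 2246: 715 < 2246 is true
  federation ∈ {FIDE-B, JUN, NAT, REG}: NAT is in the set → true
  seeding points ≤ 1164: 465 ≤ 1164 is true
  age < 15 years: 25 < 15 is false
  entry fee paid: yes → true
  world rank < 9413: 11605 < 9413 is false
  NOT holds a wildcard: no → true
  career wins > 363: 198 > 363 is false
  NOT represents host nation: no → true
  world rank ≤ 10721: 11605 ≤ 10721 is false
  holds a title: no → false
  holds a wildcard: no → false
  age ≥ 41 years: 25 ≥ 41 is false
Combine:
[1.1.1.2] false AND true = false
[1.1.1] true AND false = false
[1.1.2.1.3.1.1] exactly-one(true, false) = true
[1.1.2.1.3.1] NOT true = false
[1.1.2.1.3] NOT false = true
[1.1.2.1] true OR true OR true = true
[1.1.2] NOT true = false
[1.1] false AND false = false
[1.2.1] true OR false = true
[1.2.2] true OR false = true
[1.2.3.2] false OR false = false
[1.2.3] true AND false = false
[1.2] true AND true AND false = false
[1] exactly-one(false, false) = false
[2] false → false (antecedent false ⇒ implication holds) = true
[root] false AND true = false
Overall: false → eliminated

Eliminated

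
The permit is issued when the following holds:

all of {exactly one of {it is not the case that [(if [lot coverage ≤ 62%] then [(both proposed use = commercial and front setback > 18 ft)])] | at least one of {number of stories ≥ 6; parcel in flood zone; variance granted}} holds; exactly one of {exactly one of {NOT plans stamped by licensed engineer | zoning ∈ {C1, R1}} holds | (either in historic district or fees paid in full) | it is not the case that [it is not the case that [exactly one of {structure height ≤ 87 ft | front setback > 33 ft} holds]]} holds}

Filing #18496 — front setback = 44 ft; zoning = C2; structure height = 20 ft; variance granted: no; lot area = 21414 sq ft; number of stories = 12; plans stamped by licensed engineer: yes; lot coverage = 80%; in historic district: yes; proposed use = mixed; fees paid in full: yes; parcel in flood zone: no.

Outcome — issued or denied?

Atomic conditions:
  lot coverage ≤ 62%: 80 ≤ 62 is false
  proposed use = commercial: mixed == commercial is false
  front setback > 18 ft: 44 > 18 is true
  number of stories ≥ 6: 12 ≥ 6 is true
  parcel in flood zone: no → false
  variance granted: no → false
  NOT plans stamped by licensed engineer: yes → false
  zoning ∈ {C1, R1}: C2 is not in the set → false
  in historic district: yes → true
  fees paid in full: yes → true
  structure height ≤ 87 ft: 20 ≤ 87 is true
  front setback > 33 ft: 44 > 33 is true
Combine:
[1.1.1.2] false AND true = false
[1.1.1] false → false (antecedent false ⇒ implication holds) = true
[1.1] NOT true = false
[1.2] true OR false OR false = true
[1] exactly-one(false, true) = true
[2.1] exactly-one(false, false) = false
[2.2] true OR true = true
[2.3.1.1] exactly-one(true, true) = false
[2.3.1] NOT false = true
[2.3] NOT true = false
[2] exactly-one(false, true, false) = true
[root] true AND true = true
Overall: true → issued

Issued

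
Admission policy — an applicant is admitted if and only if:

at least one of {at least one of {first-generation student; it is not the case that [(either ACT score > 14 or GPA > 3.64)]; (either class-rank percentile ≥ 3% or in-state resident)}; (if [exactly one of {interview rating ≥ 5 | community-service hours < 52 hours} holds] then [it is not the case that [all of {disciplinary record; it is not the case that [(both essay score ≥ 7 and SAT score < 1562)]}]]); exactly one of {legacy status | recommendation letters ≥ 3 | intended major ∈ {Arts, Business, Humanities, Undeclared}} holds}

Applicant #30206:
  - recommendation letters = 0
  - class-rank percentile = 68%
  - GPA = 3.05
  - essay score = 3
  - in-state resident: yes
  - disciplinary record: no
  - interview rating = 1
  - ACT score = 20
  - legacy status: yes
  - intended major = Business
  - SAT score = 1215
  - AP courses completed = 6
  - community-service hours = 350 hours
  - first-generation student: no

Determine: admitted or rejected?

Atomic conditions:
  first-generation student: no → false
  ACT score > 14: 20 > 14 is true
  GPA > 3.64: 3.05 > 3.64 is false
  class-rank percentile ≥ 3%: 68 ≥ 3 is true
  in-state resident: yes → true
  interview rating ≥ 5: 1 ≥ 5 is false
  community-service hours < 52 hours: 350 < 52 is false
  disciplinary record: no → false
  essay score ≥ 7: 3 ≥ 7 is false
  SAT score < 1562: 1215 < 1562 is true
  legacy status: yes → true
  recommendation letters ≥ 3: 0 ≥ 3 is false
  intended major ∈ {Arts, Business, Humanities, Undeclared}: Business is in the set → true
Combine:
[1.2.1] true OR false = true
[1.2] NOT true = false
[1.3] true OR true = true
[1] false OR false OR true = true
[2.1] exactly-one(false, false) = false
[2.2.1.2.1] false AND true = false
[2.2.1.2] NOT false = true
[2.2.1] false AND true = false
[2.2] NOT false = true
[2] false → true (antecedent false ⇒ implication holds) = true
[3] exactly-one(true, false, true) = false
[root] true OR true OR false = true
Overall: true → admitted

Admitted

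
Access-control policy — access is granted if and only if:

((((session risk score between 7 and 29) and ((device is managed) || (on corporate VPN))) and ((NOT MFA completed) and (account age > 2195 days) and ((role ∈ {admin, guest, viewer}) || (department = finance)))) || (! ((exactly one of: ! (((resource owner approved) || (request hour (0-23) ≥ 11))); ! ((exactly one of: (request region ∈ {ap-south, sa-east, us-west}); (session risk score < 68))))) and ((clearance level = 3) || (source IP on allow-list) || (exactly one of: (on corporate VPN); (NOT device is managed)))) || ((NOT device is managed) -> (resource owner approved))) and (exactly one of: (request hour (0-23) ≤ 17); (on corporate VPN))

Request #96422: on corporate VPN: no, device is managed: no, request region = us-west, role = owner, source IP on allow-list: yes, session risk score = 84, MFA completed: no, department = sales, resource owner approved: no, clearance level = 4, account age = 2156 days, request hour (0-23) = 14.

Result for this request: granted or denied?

Atomic conditions:
  session risk score between 7 and 29: 84 in [7, 29] is false
  device is managed: no → false
  on corporate VPN: no → false
  NOT MFA completed: no → true
  account age > 2195 days: 2156 > 2195 is false
  role ∈ {admin, guest, viewer}: owner is not in the set → false
  department = finance: sales == finance is false
  resource owner approved: no → false
  request hour (0-23) ≥ 11: 14 ≥ 11 is true
  request region ∈ {ap-south, sa-east, us-west}: us-west is in the set → true
  session risk score < 68: 84 < 68 is false
  clearance level = 3: 4 == 3 is false
  source IP on allow-list: yes → true
  NOT device is managed: no → true
  request hour (0-23) ≤ 17: 14 ≤ 17 is true
Combine:
[1.1.1.2] false OR false = false
[1.1.1] false AND false = false
[1.1.2.3] false OR false = false
[1.1.2] true AND false AND false = false
[1.1] false AND false = false
[1.2.1.1.1.1] false OR true = true
[1.2.1.1.1] NOT true = false
[1.2.1.1.2.1] exactly-one(true, false) = true
[1.2.1.1.2] NOT true = false
[1.2.1.1] exactly-one(false, false) = false
[1.2.1] NOT false = true
[1.2.2.3] exactly-one(false, true) = true
[1.2.2] false OR true OR true = true
[1.2] true AND true = true
[1.3] true → false = false
[1] false OR true OR false = true
[2] exactly-one(true, false) = true
[root] true AND true = true
Overall: true → granted

Granted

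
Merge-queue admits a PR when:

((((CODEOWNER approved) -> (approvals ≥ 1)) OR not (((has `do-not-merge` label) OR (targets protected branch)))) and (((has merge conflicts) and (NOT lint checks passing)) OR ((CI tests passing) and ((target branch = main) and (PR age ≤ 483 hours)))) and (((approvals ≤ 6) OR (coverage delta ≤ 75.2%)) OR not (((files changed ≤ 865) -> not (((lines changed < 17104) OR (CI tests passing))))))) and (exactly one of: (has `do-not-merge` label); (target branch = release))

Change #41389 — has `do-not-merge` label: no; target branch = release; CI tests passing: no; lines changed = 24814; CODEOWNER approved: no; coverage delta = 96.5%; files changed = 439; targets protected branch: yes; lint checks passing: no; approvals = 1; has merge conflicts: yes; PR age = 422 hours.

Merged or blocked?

Atomic conditions:
  CODEOWNER approved: no → false
  approvals ≥ 1: 1 ≥ 1 is true
  has `do-not-merge` label: no → false
  targets protected branch: yes → true
  has merge conflicts: yes → true
  NOT lint checks passing: no → true
  CI tests passing: no → false
  target branch = main: release == main is false
  PR age ≤ 483 hours: 422 ≤ 483 is true
  approvals ≤ 6: 1 ≤ 6 is true
  coverage delta ≤ 75.2%: 96.5 ≤ 75.2 is false
  files changed ≤ 865: 439 ≤ 865 is true
  lines changed < 17104: 24814 < 17104 is false
  target branch = release: release == release is true
Combine:
[1.1.1] false → true (antecedent false ⇒ implication holds) = true
[1.1.2.1] false OR true = true
[1.1.2] NOT true = false
[1.1] true OR false = true
[1.2.1] true AND true = true
[1.2.2.2] false AND true = false
[1.2.2] false AND false = false
[1.2] true OR false = true
[1.3.1] true OR false = true
[1.3.2.1.2.1] false OR false = false
[1.3.2.1.2] NOT false = true
[1.3.2.1] true → true = true
[1.3.2] NOT true = false
[1.3] true OR false = true
[1] true AND true AND true = true
[2] exactly-one(false, true) = true
[root] true AND true = true
Overall: true → merged

Merged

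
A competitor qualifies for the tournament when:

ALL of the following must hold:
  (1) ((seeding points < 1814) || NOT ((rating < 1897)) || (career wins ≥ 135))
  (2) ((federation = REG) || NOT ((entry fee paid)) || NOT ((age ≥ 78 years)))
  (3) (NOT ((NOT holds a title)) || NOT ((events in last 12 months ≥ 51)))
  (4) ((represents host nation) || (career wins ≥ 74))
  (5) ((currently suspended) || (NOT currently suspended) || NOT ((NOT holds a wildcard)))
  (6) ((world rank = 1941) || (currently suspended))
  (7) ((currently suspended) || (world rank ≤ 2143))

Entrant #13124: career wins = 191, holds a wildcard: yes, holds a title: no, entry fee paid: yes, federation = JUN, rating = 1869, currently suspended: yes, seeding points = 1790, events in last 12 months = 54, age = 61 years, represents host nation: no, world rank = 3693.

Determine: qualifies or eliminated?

Eliminated

Atomic conditions:
  seeding points < 1814: 1790 < 1814 is true
  rating < 1897: 1869 < 1897 is true
  career wins ≥ 135: 191 ≥ 135 is true
  federation = REG: JUN == REG is false
  entry fee paid: yes → true
  age ≥ 78 years: 61 ≥ 78 is false
  NOT holds a title: no → true
  events in last 12 months ≥ 51: 54 ≥ 51 is true
  represents host nation: no → false
  career wins ≥ 74: 191 ≥ 74 is true
  currently suspended: yes → true
  NOT currently suspended: yes → false
  NOT holds a wildcard: yes → false
  world rank = 1941: 3693 == 1941 is false
  world rank ≤ 2143: 3693 ≤ 2143 is false
Combine:
[1.2] NOT true = false
[1] true OR false OR true = true
[2.2] NOT true = false
[2.3] NOT false = true
[2] false OR false OR true = true
[3.1] NOT true = false
[3.2] NOT true = false
[3] false OR false = false
[4] false OR true = true
[5.3] NOT false = true
[5] true OR false OR true = true
[6] false OR true = true
[7] true OR false = true
[root] true AND true AND false AND true AND true AND true AND true = false
Overall: false → eliminated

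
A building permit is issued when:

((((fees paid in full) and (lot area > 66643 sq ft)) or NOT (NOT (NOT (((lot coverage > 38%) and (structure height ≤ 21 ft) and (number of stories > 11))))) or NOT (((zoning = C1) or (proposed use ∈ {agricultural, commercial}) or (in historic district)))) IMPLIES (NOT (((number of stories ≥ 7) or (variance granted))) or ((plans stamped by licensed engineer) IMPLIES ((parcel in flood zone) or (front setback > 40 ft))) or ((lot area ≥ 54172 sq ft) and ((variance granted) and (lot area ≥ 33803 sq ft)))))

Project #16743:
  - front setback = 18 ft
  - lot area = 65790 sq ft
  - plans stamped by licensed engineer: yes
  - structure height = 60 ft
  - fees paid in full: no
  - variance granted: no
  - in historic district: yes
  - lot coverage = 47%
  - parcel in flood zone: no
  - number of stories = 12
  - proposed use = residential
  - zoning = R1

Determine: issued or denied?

Denied

Atomic conditions:
  fees paid in full: no → false
  lot area > 66643 sq ft: 65790 > 66643 is false
  lot coverage > 38%: 47 > 38 is true
  structure height ≤ 21 ft: 60 ≤ 21 is false
  number of stories > 11: 12 > 11 is true
  zoning = C1: R1 == C1 is false
  proposed use ∈ {agricultural, commercial}: residential is not in the set → false
  in historic district: yes → true
  number of stories ≥ 7: 12 ≥ 7 is true
  variance granted: no → false
  plans stamped by licensed engineer: yes → true
  parcel in flood zone: no → false
  front setback > 40 ft: 18 > 40 is false
  lot area ≥ 54172 sq ft: 65790 ≥ 54172 is true
  lot area ≥ 33803 sq ft: 65790 ≥ 33803 is true
Combine:
[1.1] false AND false = false
[1.2.1.1.1] true AND false AND true = false
[1.2.1.1] NOT false = true
[1.2.1] NOT true = false
[1.2] NOT false = true
[1.3.1] false OR false OR true = true
[1.3] NOT true = false
[1] false OR true OR false = true
[2.1.1] true OR false = true
[2.1] NOT true = false
[2.2.2] false OR false = false
[2.2] true → false = false
[2.3.2] false AND true = false
[2.3] true AND false = false
[2] false OR false OR false = false
[root] true → false = false
Overall: false → denied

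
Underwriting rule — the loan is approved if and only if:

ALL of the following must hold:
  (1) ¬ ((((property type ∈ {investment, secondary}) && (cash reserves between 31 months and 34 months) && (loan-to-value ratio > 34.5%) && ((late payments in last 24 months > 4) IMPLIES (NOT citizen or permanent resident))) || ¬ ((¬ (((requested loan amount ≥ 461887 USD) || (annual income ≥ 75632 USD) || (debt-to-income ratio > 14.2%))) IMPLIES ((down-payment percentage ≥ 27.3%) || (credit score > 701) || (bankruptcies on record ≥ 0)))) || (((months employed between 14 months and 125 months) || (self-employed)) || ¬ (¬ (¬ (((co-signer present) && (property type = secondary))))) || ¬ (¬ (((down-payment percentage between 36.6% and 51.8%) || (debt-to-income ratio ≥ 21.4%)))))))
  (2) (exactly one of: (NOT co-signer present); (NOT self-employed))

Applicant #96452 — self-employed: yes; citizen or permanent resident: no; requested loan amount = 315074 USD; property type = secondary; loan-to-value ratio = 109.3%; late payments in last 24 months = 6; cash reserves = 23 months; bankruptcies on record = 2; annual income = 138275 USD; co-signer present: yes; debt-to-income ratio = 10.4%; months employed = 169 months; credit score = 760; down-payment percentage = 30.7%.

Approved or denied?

Denied

Atomic conditions:
  property type ∈ {investment, secondary}: secondary is in the set → true
  cash reserves between 31 months and 34 months: 23 in [31, 34] is false
  loan-to-value ratio > 34.5%: 109.3 > 34.5 is true
  late payments in last 24 months > 4: 6 > 4 is true
  NOT citizen or permanent resident: no → true
  requested loan amount ≥ 461887 USD: 315074 ≥ 461887 is false
  annual income ≥ 75632 USD: 138275 ≥ 75632 is true
  debt-to-income ratio > 14.2%: 10.4 > 14.2 is false
  down-payment percentage ≥ 27.3%: 30.7 ≥ 27.3 is true
  credit score > 701: 760 > 701 is true
  bankruptcies on record ≥ 0: 2 ≥ 0 is true
  months employed between 14 months and 125 months: 169 in [14, 125] is false
  self-employed: yes → true
  co-signer present: yes → true
  property type = secondary: secondary == secondary is true
  down-payment percentage between 36.6% and 51.8%: 30.7 in [36.6, 51.8] is false
  debt-to-income ratio ≥ 21.4%: 10.4 ≥ 21.4 is false
  NOT co-signer present: yes → false
  NOT self-employed: yes → false
Combine:
[1.1.1.4] true → true = true
[1.1.1] true AND false AND true AND true = false
[1.1.2.1.1.1] false OR true OR false = true
[1.1.2.1.1] NOT true = false
[1.1.2.1.2] true OR true OR true = true
[1.1.2.1] false → true (antecedent false ⇒ implication holds) = true
[1.1.2] NOT true = false
[1.1.3.1] false OR true = true
[1.1.3.2.1.1.1] true AND true = true
[1.1.3.2.1.1] NOT true = false
[1.1.3.2.1] NOT false = true
[1.1.3.2] NOT true = false
[1.1.3.3.1.1] false OR false = false
[1.1.3.3.1] NOT false = true
[1.1.3.3] NOT true = false
[1.1.3] true OR false OR false = true
[1.1] false OR false OR true = true
[1] NOT true = false
[2] exactly-one(false, false) = false
[root] false AND false = false
Overall: false → denied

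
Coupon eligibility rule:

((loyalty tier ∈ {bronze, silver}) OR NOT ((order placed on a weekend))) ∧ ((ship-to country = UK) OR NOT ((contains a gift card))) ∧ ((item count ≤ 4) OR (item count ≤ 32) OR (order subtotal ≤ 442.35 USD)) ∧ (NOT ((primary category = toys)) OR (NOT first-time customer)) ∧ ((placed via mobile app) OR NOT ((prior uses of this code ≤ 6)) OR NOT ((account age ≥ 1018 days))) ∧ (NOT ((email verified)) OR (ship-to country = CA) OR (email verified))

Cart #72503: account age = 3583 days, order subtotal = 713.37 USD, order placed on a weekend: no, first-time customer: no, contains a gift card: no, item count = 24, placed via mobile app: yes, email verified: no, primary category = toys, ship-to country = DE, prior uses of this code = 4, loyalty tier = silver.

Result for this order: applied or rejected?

Applied

Atomic conditions:
  loyalty tier ∈ {bronze, silver}: silver is in the set → true
  order placed on a weekend: no → false
  ship-to country = UK: DE == UK is false
  contains a gift card: no → false
  item count ≤ 4: 24 ≤ 4 is false
  item count ≤ 32: 24 ≤ 32 is true
  order subtotal ≤ 442.35 USD: 713.37 ≤ 442.35 is false
  primary category = toys: toys == toys is true
  NOT first-time customer: no → true
  placed via mobile app: yes → true
  prior uses of this code ≤ 6: 4 ≤ 6 is true
  account age ≥ 1018 days: 3583 ≥ 1018 is true
  email verified: no → false
  ship-to country = CA: DE == CA is false
Combine:
[1.2] NOT false = true
[1] true OR true = true
[2.2] NOT false = true
[2] false OR true = true
[3] false OR true OR false = true
[4.1] NOT true = false
[4] false OR true = true
[5.2] NOT true = false
[5.3] NOT true = false
[5] true OR false OR false = true
[6.1] NOT false = true
[6] true OR false OR false = true
[root] true AND true AND true AND true AND true AND true = true
Overall: true → applied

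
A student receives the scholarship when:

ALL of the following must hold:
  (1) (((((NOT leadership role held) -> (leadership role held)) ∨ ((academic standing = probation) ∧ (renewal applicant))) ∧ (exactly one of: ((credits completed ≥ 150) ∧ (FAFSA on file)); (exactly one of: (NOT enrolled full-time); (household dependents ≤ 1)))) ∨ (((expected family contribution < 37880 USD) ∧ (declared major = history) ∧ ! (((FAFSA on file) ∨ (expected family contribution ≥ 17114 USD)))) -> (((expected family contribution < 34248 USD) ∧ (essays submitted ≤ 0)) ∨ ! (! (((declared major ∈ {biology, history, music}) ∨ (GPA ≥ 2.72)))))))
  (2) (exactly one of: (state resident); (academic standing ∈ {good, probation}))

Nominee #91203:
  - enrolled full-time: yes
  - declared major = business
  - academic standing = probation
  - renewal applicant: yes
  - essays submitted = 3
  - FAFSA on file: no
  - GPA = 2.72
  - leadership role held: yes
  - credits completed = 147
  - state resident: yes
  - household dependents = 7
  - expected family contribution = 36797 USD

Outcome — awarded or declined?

Atomic conditions:
  NOT leadership role held: yes → false
  leadership role held: yes → true
  academic standing = probation: probation == probation is true
  renewal applicant: yes → true
  credits completed ≥ 150: 147 ≥ 150 is false
  FAFSA on file: no → false
  NOT enrolled full-time: yes → false
  household dependents ≤ 1: 7 ≤ 1 is false
  expected family contribution < 37880 USD: 36797 < 37880 is true
  declared major = history: business == history is false
  expected family contribution ≥ 17114 USD: 36797 ≥ 17114 is true
  expected family contribution < 34248 USD: 36797 < 34248 is false
  essays submitted ≤ 0: 3 ≤ 0 is false
  declared major ∈ {biology, history, music}: business is not in the set → false
  GPA ≥ 2.72: 2.72 ≥ 2.72 is true
  state resident: yes → true
  academic standing ∈ {good, probation}: probation is in the set → true
Combine:
[1.1.1.1] false → true (antecedent false ⇒ implication holds) = true
[1.1.1.2] true AND true = true
[1.1.1] true OR true = true
[1.1.2.1] false AND false = false
[1.1.2.2] exactly-one(false, false) = false
[1.1.2] exactly-one(false, false) = false
[1.1] true AND false = false
[1.2.1.3.1] false OR true = true
[1.2.1.3] NOT true = false
[1.2.1] true AND false AND false = false
[1.2.2.1] false AND false = false
[1.2.2.2.1.1] false OR true = true
[1.2.2.2.1] NOT true = false
[1.2.2.2] NOT false = true
[1.2.2] false OR true = true
[1.2] false → true (antecedent false ⇒ implication holds) = true
[1] false OR true = true
[2] exactly-one(true, true) = false
[root] true AND false = false
Overall: false → declined

Declined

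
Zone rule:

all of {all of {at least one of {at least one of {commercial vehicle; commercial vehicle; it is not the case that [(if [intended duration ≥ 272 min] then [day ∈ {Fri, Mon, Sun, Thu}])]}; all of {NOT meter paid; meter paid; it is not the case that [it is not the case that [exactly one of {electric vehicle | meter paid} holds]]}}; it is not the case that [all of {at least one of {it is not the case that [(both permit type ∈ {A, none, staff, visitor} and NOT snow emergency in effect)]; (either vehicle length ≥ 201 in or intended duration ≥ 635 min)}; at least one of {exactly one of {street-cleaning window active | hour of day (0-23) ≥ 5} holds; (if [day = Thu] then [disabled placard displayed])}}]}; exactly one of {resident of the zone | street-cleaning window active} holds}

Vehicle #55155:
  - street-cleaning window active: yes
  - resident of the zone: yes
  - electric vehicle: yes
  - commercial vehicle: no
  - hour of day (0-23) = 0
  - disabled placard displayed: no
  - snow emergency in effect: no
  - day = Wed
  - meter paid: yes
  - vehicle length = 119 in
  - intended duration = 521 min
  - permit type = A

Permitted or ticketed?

Ticketed

Atomic conditions:
  commercial vehicle: no → false
  intended duration ≥ 272 min: 521 ≥ 272 is true
  day ∈ {Fri, Mon, Sun, Thu}: Wed is not in the set → false
  NOT meter paid: yes → false
  meter paid: yes → true
  electric vehicle: yes → true
  permit type ∈ {A, none, staff, visitor}: A is in the set → true
  NOT snow emergency in effect: no → true
  vehicle length ≥ 201 in: 119 ≥ 201 is false
  intended duration ≥ 635 min: 521 ≥ 635 is false
  street-cleaning window active: yes → true
  hour of day (0-23) ≥ 5: 0 ≥ 5 is false
  day = Thu: Wed == Thu is false
  disabled placard displayed: no → false
  resident of the zone: yes → true
Combine:
[1.1.1.3.1] true → false = false
[1.1.1.3] NOT false = true
[1.1.1] false OR false OR true = true
[1.1.2.3.1.1] exactly-one(true, true) = false
[1.1.2.3.1] NOT false = true
[1.1.2.3] NOT true = false
[1.1.2] false AND true AND false = false
[1.1] true OR false = true
[1.2.1.1.1.1] true AND true = true
[1.2.1.1.1] NOT true = false
[1.2.1.1.2] false OR false = false
[1.2.1.1] false OR false = false
[1.2.1.2.1] exactly-one(true, false) = true
[1.2.1.2.2] false → false (antecedent false ⇒ implication holds) = true
[1.2.1.2] true OR true = true
[1.2.1] false AND true = false
[1.2] NOT false = true
[1] true AND true = true
[2] exactly-one(true, true) = false
[root] true AND false = false
Overall: false → ticketed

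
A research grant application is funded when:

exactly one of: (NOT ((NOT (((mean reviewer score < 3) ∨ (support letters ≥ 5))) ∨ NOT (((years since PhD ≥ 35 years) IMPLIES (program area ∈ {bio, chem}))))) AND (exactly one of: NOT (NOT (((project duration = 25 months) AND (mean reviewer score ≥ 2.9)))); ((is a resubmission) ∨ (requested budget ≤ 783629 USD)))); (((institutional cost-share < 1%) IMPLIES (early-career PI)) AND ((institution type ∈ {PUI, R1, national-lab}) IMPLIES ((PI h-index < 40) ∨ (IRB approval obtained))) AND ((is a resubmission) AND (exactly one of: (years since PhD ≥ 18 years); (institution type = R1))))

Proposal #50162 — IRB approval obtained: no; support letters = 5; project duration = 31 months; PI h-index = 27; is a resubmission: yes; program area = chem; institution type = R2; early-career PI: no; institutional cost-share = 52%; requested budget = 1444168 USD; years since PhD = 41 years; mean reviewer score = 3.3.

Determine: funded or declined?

Declined

Atomic conditions:
  mean reviewer score < 3: 3.3 < 3 is false
  support letters ≥ 5: 5 ≥ 5 is true
  years since PhD ≥ 35 years: 41 ≥ 35 is true
  program area ∈ {bio, chem}: chem is in the set → true
  project duration = 25 months: 31 == 25 is false
  mean reviewer score ≥ 2.9: 3.3 ≥ 2.9 is true
  is a resubmission: yes → true
  requested budget ≤ 783629 USD: 1444168 ≤ 783629 is false
  institutional cost-share < 1%: 52 < 1 is false
  early-career PI: no → false
  institution type ∈ {PUI, R1, national-lab}: R2 is not in the set → false
  PI h-index < 40: 27 < 40 is true
  IRB approval obtained: no → false
  years since PhD ≥ 18 years: 41 ≥ 18 is true
  institution type = R1: R2 == R1 is false
Combine:
[1.1.1.1.1] false OR true = true
[1.1.1.1] NOT true = false
[1.1.1.2.1] true → true = true
[1.1.1.2] NOT true = false
[1.1.1] false OR false = false
[1.1] NOT false = true
[1.2.1.1.1] false AND true = false
[1.2.1.1] NOT false = true
[1.2.1] NOT true = false
[1.2.2] true OR false = true
[1.2] exactly-one(false, true) = true
[1] true AND true = true
[2.1] false → false (antecedent false ⇒ implication holds) = true
[2.2.2] true OR false = true
[2.2] false → true (antecedent false ⇒ implication holds) = true
[2.3.2] exactly-one(true, false) = true
[2.3] true AND true = true
[2] true AND true AND true = true
[root] exactly-one(true, true) = false
Overall: false → declined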